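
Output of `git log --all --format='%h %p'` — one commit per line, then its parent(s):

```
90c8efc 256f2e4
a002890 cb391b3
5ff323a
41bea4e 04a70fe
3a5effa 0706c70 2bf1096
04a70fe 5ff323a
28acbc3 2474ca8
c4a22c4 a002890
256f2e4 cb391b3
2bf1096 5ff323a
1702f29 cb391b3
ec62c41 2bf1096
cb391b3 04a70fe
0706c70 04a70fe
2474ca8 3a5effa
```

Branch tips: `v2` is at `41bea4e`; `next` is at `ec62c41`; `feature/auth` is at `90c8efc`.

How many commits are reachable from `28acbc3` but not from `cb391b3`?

Reachable from 28acbc3: {04a70fe, 0706c70, 2474ca8, 28acbc3, 2bf1096, 3a5effa, 5ff323a}.
Reachable from cb391b3: {04a70fe, 5ff323a, cb391b3}.
In 28acbc3's history but not cb391b3's: {0706c70, 2474ca8, 28acbc3, 2bf1096, 3a5effa} — 5 commits.

5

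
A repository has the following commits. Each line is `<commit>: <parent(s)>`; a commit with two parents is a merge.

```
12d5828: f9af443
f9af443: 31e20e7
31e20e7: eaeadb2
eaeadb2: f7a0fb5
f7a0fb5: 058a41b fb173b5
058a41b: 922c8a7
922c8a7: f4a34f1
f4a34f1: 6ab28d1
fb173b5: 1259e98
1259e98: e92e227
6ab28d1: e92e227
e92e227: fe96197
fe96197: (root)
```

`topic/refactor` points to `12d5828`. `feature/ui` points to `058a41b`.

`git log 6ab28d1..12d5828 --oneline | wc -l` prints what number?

10

Reachable from 12d5828: {058a41b, 1259e98, 12d5828, 31e20e7, 6ab28d1, 922c8a7, e92e227, eaeadb2, f4a34f1, f7a0fb5, f9af443, fb173b5, fe96197}.
Reachable from 6ab28d1: {6ab28d1, e92e227, fe96197}.
In 12d5828's history but not 6ab28d1's: {058a41b, 1259e98, 12d5828, 31e20e7, 922c8a7, eaeadb2, f4a34f1, f7a0fb5, f9af443, fb173b5} — 10 commits.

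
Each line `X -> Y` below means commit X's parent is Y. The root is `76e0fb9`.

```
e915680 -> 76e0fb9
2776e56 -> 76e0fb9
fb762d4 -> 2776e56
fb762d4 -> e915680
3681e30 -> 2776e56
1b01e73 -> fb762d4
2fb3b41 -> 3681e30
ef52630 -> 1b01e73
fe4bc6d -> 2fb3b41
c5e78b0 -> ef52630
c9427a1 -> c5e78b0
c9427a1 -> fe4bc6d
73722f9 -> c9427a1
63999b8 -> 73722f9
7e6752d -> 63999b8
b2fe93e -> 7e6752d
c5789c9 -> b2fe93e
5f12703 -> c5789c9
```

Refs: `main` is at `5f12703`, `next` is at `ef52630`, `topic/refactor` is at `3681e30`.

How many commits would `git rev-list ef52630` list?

Walking parent pointers from ef52630: reachable set = {1b01e73, 2776e56, 76e0fb9, e915680, ef52630, fb762d4}.
That is 6 commits.

6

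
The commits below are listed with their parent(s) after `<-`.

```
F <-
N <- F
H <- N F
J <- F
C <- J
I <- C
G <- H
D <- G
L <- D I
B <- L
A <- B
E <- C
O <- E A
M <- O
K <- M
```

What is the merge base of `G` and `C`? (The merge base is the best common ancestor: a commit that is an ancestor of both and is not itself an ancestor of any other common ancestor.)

F

Ancestors of G: {F, G, H, N}.
Ancestors of C: {C, F, J}.
Common ancestors: {F}.
The only common ancestor is F, so it is the merge base.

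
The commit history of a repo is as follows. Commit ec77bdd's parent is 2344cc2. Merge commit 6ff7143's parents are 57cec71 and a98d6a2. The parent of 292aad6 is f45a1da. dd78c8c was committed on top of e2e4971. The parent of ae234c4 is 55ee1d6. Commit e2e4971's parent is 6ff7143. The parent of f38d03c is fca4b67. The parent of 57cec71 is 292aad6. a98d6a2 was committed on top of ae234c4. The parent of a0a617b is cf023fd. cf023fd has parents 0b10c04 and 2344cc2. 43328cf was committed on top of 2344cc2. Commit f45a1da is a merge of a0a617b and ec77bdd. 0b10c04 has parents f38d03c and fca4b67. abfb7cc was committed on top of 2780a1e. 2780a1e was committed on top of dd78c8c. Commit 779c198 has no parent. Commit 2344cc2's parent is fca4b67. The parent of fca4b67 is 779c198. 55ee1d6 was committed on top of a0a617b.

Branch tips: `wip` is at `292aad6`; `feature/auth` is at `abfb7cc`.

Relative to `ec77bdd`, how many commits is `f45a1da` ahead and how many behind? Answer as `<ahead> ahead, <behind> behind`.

5 ahead, 0 behind

Reachable from f45a1da: {0b10c04, 2344cc2, 779c198, a0a617b, cf023fd, ec77bdd, f38d03c, f45a1da, fca4b67}.
Reachable from ec77bdd: {2344cc2, 779c198, ec77bdd, fca4b67}.
Only in f45a1da's history (ahead): {0b10c04, a0a617b, cf023fd, f38d03c, f45a1da} — 5.
Only in ec77bdd's history (behind): {} — 0.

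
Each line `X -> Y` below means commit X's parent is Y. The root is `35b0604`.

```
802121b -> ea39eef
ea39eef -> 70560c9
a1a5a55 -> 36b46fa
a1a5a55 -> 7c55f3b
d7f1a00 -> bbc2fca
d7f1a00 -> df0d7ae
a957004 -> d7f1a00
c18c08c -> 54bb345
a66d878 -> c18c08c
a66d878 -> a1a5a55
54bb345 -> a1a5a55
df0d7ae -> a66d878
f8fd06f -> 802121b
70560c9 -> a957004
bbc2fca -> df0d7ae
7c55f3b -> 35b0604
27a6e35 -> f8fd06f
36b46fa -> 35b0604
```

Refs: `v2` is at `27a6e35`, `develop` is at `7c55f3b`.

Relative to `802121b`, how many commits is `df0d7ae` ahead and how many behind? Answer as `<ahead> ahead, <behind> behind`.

0 ahead, 6 behind

Reachable from df0d7ae: {35b0604, 36b46fa, 54bb345, 7c55f3b, a1a5a55, a66d878, c18c08c, df0d7ae}.
Reachable from 802121b: {35b0604, 36b46fa, 54bb345, 70560c9, 7c55f3b, 802121b, a1a5a55, a66d878, a957004, bbc2fca, c18c08c, d7f1a00, df0d7ae, ea39eef}.
Only in df0d7ae's history (ahead): {} — 0.
Only in 802121b's history (behind): {70560c9, 802121b, a957004, bbc2fca, d7f1a00, ea39eef} — 6.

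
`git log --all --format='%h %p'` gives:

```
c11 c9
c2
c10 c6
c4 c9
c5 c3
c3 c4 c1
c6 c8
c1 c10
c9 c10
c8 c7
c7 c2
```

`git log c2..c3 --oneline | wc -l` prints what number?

8

Reachable from c3: {c1, c10, c2, c3, c4, c6, c7, c8, c9}.
Reachable from c2: {c2}.
In c3's history but not c2's: {c1, c10, c3, c4, c6, c7, c8, c9} — 8 commits.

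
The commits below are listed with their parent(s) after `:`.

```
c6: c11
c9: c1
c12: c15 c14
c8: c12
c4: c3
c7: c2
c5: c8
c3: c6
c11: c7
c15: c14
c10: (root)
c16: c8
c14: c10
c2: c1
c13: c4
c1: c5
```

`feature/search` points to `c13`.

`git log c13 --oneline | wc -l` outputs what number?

14

Walking parent pointers from c13: reachable set = {c1, c10, c11, c12, c13, c14, c15, c2, c3, c4, c5, c6, c7, c8}.
That is 14 commits.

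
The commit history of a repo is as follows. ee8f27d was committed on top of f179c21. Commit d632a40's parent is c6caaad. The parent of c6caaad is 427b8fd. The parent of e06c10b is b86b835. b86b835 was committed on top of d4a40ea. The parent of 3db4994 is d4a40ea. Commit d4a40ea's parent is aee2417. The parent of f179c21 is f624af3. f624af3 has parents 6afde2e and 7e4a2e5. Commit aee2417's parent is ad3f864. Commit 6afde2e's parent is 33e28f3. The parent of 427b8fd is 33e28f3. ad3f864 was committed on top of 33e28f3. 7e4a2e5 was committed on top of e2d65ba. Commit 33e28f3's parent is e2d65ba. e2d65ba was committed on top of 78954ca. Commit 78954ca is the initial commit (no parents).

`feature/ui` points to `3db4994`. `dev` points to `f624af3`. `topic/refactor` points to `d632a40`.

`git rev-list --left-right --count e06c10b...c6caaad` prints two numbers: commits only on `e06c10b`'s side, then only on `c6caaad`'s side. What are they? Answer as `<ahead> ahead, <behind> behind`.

Reachable from e06c10b: {33e28f3, 78954ca, ad3f864, aee2417, b86b835, d4a40ea, e06c10b, e2d65ba}.
Reachable from c6caaad: {33e28f3, 427b8fd, 78954ca, c6caaad, e2d65ba}.
Only in e06c10b's history (ahead): {ad3f864, aee2417, b86b835, d4a40ea, e06c10b} — 5.
Only in c6caaad's history (behind): {427b8fd, c6caaad} — 2.

5 ahead, 2 behind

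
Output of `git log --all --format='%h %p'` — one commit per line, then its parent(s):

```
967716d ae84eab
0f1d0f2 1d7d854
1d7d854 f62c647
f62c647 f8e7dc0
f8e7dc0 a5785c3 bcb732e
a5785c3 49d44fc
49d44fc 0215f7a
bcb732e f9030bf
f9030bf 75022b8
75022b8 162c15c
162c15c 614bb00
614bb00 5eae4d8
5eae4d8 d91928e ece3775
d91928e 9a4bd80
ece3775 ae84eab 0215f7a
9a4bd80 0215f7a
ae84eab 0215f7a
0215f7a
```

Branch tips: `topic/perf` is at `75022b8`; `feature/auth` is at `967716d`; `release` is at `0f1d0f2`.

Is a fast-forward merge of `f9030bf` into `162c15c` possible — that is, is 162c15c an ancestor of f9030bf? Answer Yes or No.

A fast-forward from 162c15c to f9030bf is possible iff 162c15c is an ancestor of f9030bf.
Ancestors of f9030bf: {0215f7a, 162c15c, 5eae4d8, 614bb00, 75022b8, 9a4bd80, ae84eab, d91928e, ece3775, f9030bf}.
162c15c is among them, so fast-forward is possible.

Yes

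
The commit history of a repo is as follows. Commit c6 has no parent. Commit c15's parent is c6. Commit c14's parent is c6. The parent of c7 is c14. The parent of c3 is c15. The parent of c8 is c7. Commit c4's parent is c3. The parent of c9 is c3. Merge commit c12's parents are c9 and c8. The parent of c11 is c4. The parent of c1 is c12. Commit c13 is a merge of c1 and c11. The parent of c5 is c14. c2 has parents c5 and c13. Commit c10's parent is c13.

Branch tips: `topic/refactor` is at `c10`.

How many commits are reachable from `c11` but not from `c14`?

Reachable from c11: {c11, c15, c3, c4, c6}.
Reachable from c14: {c14, c6}.
In c11's history but not c14's: {c11, c15, c3, c4} — 4 commits.

4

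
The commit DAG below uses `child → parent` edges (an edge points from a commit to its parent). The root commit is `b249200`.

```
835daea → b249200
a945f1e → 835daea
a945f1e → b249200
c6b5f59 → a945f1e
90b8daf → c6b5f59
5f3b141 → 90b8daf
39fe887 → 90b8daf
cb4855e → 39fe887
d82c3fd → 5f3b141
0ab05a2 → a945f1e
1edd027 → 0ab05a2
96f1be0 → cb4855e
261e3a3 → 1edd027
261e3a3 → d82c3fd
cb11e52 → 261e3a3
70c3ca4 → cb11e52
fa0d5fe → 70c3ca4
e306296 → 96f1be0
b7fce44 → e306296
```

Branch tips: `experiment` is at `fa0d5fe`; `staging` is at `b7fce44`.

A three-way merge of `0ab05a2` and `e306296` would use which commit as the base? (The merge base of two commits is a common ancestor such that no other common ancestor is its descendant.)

a945f1e

Ancestors of 0ab05a2: {0ab05a2, 835daea, a945f1e, b249200}.
Ancestors of e306296: {39fe887, 835daea, 90b8daf, 96f1be0, a945f1e, b249200, c6b5f59, cb4855e, e306296}.
Common ancestors: {835daea, a945f1e, b249200}.
Among these, a945f1e is not an ancestor of any other common ancestor — it is the merge base.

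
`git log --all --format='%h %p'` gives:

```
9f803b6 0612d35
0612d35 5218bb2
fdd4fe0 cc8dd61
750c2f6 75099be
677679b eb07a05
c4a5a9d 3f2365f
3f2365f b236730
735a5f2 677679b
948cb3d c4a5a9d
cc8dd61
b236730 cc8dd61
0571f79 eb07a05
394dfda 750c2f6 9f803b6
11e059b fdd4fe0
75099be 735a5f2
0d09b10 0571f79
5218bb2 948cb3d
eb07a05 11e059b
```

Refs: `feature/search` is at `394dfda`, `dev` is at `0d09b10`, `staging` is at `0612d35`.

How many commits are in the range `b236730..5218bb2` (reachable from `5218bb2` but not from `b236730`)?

4

Reachable from 5218bb2: {3f2365f, 5218bb2, 948cb3d, b236730, c4a5a9d, cc8dd61}.
Reachable from b236730: {b236730, cc8dd61}.
In 5218bb2's history but not b236730's: {3f2365f, 5218bb2, 948cb3d, c4a5a9d} — 4 commits.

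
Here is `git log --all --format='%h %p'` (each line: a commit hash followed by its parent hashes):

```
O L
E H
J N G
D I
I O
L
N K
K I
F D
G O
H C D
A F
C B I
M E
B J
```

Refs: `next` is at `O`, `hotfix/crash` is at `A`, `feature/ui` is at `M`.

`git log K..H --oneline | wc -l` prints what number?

Reachable from H: {B, C, D, G, H, I, J, K, L, N, O}.
Reachable from K: {I, K, L, O}.
In H's history but not K's: {B, C, D, G, H, J, N} — 7 commits.

7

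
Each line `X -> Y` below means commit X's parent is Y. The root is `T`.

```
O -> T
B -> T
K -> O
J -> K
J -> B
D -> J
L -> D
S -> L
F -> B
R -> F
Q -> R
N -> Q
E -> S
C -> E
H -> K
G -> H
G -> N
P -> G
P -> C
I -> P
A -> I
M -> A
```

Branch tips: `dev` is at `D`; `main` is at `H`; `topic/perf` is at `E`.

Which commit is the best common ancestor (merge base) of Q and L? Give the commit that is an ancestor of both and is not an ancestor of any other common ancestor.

Ancestors of Q: {B, F, Q, R, T}.
Ancestors of L: {B, D, J, K, L, O, T}.
Common ancestors: {B, T}.
Among these, B is not an ancestor of any other common ancestor — it is the merge base.

B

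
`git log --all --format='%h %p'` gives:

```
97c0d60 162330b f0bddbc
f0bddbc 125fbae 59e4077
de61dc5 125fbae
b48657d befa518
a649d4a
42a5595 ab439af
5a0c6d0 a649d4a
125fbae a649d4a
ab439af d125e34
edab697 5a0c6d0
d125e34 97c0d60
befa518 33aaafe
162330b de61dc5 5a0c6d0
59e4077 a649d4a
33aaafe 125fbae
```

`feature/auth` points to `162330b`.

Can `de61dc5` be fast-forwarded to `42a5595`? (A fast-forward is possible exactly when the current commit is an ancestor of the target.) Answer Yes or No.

Yes

A fast-forward from de61dc5 to 42a5595 is possible iff de61dc5 is an ancestor of 42a5595.
Ancestors of 42a5595: {125fbae, 162330b, 42a5595, 59e4077, 5a0c6d0, 97c0d60, a649d4a, ab439af, d125e34, de61dc5, f0bddbc}.
de61dc5 is among them, so fast-forward is possible.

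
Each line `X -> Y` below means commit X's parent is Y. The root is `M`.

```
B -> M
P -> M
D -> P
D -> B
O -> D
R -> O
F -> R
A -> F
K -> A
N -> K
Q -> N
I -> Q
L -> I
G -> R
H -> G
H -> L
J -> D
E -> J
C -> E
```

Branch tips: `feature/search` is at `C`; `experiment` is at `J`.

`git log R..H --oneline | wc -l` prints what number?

9

Reachable from H: {A, B, D, F, G, H, I, K, L, M, N, O, P, Q, R}.
Reachable from R: {B, D, M, O, P, R}.
In H's history but not R's: {A, F, G, H, I, K, L, N, Q} — 9 commits.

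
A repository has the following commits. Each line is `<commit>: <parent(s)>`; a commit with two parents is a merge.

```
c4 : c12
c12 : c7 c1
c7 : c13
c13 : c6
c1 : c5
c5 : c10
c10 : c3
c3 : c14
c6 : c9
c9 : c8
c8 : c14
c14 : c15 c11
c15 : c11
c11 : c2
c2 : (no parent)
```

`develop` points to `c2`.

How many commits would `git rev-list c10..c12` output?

Reachable from c12: {c1, c10, c11, c12, c13, c14, c15, c2, c3, c5, c6, c7, c8, c9}.
Reachable from c10: {c10, c11, c14, c15, c2, c3}.
In c12's history but not c10's: {c1, c12, c13, c5, c6, c7, c8, c9} — 8 commits.

8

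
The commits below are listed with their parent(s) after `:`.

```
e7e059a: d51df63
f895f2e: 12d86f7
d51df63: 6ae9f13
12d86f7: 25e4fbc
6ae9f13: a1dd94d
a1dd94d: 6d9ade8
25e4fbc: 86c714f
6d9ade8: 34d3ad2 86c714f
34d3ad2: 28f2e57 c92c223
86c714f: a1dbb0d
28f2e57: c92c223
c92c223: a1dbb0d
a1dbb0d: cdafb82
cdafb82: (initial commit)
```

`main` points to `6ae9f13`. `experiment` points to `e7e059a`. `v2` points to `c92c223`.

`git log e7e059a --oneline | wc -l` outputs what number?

Walking parent pointers from e7e059a: reachable set = {28f2e57, 34d3ad2, 6ae9f13, 6d9ade8, 86c714f, a1dbb0d, a1dd94d, c92c223, cdafb82, d51df63, e7e059a}.
That is 11 commits.

11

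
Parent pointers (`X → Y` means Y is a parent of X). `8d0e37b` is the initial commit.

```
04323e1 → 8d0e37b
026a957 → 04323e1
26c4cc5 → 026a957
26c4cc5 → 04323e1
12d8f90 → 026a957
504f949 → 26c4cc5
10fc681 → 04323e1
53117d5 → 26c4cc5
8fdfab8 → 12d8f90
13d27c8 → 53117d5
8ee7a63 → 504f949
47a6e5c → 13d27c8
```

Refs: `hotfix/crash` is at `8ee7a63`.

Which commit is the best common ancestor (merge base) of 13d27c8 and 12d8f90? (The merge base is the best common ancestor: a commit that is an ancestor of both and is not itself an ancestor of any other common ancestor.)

026a957

Ancestors of 13d27c8: {026a957, 04323e1, 13d27c8, 26c4cc5, 53117d5, 8d0e37b}.
Ancestors of 12d8f90: {026a957, 04323e1, 12d8f90, 8d0e37b}.
Common ancestors: {026a957, 04323e1, 8d0e37b}.
Among these, 026a957 is not an ancestor of any other common ancestor — it is the merge base.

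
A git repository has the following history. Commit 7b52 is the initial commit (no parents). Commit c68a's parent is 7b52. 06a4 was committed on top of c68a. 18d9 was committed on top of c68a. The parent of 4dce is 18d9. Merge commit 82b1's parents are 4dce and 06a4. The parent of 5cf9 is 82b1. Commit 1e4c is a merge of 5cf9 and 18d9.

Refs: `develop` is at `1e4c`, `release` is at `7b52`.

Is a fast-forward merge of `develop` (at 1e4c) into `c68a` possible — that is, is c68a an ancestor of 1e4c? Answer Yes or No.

A fast-forward from c68a to 1e4c is possible iff c68a is an ancestor of 1e4c.
Ancestors of 1e4c: {06a4, 18d9, 1e4c, 4dce, 5cf9, 7b52, 82b1, c68a}.
c68a is among them, so fast-forward is possible.

Yes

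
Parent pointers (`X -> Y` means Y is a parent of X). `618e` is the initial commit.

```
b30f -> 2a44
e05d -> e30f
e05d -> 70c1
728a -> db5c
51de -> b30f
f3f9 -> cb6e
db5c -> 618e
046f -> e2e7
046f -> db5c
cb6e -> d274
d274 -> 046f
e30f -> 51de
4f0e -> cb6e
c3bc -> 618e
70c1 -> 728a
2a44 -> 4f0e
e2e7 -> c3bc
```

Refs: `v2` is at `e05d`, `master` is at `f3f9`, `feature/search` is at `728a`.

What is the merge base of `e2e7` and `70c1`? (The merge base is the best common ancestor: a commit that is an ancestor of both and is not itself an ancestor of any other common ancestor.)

Ancestors of e2e7: {618e, c3bc, e2e7}.
Ancestors of 70c1: {618e, 70c1, 728a, db5c}.
Common ancestors: {618e}.
The only common ancestor is 618e, so it is the merge base.

618e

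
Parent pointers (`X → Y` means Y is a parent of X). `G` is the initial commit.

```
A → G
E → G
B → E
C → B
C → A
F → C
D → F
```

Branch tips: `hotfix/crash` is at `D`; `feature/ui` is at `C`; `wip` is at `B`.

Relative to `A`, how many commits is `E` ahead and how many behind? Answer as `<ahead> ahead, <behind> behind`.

1 ahead, 1 behind

Reachable from E: {E, G}.
Reachable from A: {A, G}.
Only in E's history (ahead): {E} — 1.
Only in A's history (behind): {A} — 1.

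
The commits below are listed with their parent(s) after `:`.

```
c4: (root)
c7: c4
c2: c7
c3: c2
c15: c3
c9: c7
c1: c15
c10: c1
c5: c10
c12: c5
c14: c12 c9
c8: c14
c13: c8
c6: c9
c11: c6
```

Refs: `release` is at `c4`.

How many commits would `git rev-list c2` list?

Walking parent pointers from c2: reachable set = {c2, c4, c7}.
That is 3 commits.

3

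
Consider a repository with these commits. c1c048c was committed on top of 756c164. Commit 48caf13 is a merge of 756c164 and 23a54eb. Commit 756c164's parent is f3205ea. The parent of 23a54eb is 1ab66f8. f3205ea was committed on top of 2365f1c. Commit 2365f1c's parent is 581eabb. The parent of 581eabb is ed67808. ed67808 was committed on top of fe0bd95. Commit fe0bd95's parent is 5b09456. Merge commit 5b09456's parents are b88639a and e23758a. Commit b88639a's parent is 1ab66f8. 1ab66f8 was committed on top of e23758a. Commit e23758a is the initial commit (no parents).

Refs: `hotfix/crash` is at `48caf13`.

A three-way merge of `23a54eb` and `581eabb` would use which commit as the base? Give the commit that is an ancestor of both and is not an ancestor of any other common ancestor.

Ancestors of 23a54eb: {1ab66f8, 23a54eb, e23758a}.
Ancestors of 581eabb: {1ab66f8, 581eabb, 5b09456, b88639a, e23758a, ed67808, fe0bd95}.
Common ancestors: {1ab66f8, e23758a}.
Among these, 1ab66f8 is not an ancestor of any other common ancestor — it is the merge base.

1ab66f8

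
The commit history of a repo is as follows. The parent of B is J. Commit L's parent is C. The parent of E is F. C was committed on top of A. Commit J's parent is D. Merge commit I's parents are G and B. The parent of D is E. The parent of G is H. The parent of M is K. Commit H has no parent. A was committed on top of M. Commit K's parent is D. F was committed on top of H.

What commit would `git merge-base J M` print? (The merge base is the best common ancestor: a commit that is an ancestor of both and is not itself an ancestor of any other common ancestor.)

D

Ancestors of J: {D, E, F, H, J}.
Ancestors of M: {D, E, F, H, K, M}.
Common ancestors: {D, E, F, H}.
Among these, D is not an ancestor of any other common ancestor — it is the merge base.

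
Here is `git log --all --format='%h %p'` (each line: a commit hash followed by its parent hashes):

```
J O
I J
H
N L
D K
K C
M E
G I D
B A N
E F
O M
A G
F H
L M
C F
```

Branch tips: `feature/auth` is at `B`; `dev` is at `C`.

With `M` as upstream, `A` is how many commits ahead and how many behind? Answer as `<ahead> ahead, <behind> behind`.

8 ahead, 0 behind

Reachable from A: {A, C, D, E, F, G, H, I, J, K, M, O}.
Reachable from M: {E, F, H, M}.
Only in A's history (ahead): {A, C, D, G, I, J, K, O} — 8.
Only in M's history (behind): {} — 0.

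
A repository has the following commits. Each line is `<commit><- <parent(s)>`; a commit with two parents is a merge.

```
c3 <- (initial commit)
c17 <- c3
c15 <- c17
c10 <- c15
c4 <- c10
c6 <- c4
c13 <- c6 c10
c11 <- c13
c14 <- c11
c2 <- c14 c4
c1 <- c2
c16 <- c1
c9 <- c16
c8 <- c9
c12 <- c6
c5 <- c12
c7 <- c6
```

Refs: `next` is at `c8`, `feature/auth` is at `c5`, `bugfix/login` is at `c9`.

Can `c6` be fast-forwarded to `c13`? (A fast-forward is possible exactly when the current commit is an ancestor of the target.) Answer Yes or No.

A fast-forward from c6 to c13 is possible iff c6 is an ancestor of c13.
Ancestors of c13: {c10, c13, c15, c17, c3, c4, c6}.
c6 is among them, so fast-forward is possible.

Yes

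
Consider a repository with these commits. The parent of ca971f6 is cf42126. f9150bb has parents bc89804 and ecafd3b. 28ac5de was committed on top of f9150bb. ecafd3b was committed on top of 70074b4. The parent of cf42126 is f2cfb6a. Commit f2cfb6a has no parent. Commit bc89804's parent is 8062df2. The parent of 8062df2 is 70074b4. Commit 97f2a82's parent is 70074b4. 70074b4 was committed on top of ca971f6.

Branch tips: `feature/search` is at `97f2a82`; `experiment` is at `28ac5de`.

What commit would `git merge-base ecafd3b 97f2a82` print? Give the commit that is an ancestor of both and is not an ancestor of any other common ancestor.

70074b4

Ancestors of ecafd3b: {70074b4, ca971f6, cf42126, ecafd3b, f2cfb6a}.
Ancestors of 97f2a82: {70074b4, 97f2a82, ca971f6, cf42126, f2cfb6a}.
Common ancestors: {70074b4, ca971f6, cf42126, f2cfb6a}.
Among these, 70074b4 is not an ancestor of any other common ancestor — it is the merge base.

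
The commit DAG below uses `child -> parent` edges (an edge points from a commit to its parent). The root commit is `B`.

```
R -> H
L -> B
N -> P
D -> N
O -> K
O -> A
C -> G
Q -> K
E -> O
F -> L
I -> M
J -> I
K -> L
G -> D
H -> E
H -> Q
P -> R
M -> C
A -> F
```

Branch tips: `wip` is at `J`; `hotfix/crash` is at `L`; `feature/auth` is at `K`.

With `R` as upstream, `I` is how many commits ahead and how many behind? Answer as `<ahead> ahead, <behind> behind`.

Reachable from I: {A, B, C, D, E, F, G, H, I, K, L, M, N, O, P, Q, R}.
Reachable from R: {A, B, E, F, H, K, L, O, Q, R}.
Only in I's history (ahead): {C, D, G, I, M, N, P} — 7.
Only in R's history (behind): {} — 0.

7 ahead, 0 behind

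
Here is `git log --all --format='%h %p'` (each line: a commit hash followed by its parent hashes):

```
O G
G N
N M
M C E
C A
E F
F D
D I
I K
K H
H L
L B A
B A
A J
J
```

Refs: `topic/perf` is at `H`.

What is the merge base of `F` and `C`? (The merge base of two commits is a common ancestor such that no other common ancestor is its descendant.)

A

Ancestors of F: {A, B, D, F, H, I, J, K, L}.
Ancestors of C: {A, C, J}.
Common ancestors: {A, J}.
Among these, A is not an ancestor of any other common ancestor — it is the merge base.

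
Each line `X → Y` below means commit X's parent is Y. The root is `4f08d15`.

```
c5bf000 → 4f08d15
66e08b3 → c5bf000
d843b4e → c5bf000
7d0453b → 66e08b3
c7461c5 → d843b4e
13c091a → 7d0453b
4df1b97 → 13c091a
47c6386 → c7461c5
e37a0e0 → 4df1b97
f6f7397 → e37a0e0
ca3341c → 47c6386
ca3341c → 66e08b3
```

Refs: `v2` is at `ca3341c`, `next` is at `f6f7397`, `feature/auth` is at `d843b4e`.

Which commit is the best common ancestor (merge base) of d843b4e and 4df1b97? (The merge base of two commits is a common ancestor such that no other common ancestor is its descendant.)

Ancestors of d843b4e: {4f08d15, c5bf000, d843b4e}.
Ancestors of 4df1b97: {13c091a, 4df1b97, 4f08d15, 66e08b3, 7d0453b, c5bf000}.
Common ancestors: {4f08d15, c5bf000}.
Among these, c5bf000 is not an ancestor of any other common ancestor — it is the merge base.

c5bf000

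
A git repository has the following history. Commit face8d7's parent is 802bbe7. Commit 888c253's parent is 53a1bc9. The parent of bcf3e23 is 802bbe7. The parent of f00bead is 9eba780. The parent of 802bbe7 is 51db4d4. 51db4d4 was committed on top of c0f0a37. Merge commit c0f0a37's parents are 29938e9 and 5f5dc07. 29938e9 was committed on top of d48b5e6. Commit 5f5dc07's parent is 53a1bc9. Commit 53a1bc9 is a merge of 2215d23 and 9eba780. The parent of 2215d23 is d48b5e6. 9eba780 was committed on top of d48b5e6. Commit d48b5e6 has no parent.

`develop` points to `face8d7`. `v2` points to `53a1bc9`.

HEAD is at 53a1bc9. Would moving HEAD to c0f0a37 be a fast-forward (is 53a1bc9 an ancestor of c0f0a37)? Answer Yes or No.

Yes

A fast-forward from 53a1bc9 to c0f0a37 is possible iff 53a1bc9 is an ancestor of c0f0a37.
Ancestors of c0f0a37: {2215d23, 29938e9, 53a1bc9, 5f5dc07, 9eba780, c0f0a37, d48b5e6}.
53a1bc9 is among them, so fast-forward is possible.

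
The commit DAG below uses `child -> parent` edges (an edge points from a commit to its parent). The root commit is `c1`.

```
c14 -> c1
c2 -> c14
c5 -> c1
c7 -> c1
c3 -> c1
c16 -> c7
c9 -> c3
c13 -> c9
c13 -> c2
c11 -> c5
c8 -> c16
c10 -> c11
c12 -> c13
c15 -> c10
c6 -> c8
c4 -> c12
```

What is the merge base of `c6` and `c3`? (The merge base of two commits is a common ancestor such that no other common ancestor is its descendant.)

c1

Ancestors of c6: {c1, c16, c6, c7, c8}.
Ancestors of c3: {c1, c3}.
Common ancestors: {c1}.
The only common ancestor is c1, so it is the merge base.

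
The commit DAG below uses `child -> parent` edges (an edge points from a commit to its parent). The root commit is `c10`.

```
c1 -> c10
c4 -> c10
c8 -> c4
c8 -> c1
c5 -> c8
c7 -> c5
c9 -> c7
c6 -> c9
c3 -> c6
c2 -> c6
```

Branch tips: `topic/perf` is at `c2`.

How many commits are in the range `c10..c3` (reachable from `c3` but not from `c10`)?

8

Reachable from c3: {c1, c10, c3, c4, c5, c6, c7, c8, c9}.
Reachable from c10: {c10}.
In c3's history but not c10's: {c1, c3, c4, c5, c6, c7, c8, c9} — 8 commits.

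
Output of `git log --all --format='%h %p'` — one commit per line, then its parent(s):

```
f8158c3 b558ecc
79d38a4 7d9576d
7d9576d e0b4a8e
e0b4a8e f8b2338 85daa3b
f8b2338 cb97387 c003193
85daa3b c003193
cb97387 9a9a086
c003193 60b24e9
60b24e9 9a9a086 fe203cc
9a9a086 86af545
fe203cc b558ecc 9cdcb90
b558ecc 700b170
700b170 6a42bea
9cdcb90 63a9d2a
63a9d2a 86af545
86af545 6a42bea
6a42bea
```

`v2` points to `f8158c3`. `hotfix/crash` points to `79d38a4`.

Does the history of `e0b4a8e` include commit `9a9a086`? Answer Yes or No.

Yes

Ancestors of e0b4a8e (commits reachable by following parents): {60b24e9, 63a9d2a, 6a42bea, 700b170, 85daa3b, 86af545, 9a9a086, 9cdcb90, b558ecc, c003193, cb97387, e0b4a8e, f8b2338, fe203cc}.
9a9a086 is in that set, so it is an ancestor of e0b4a8e.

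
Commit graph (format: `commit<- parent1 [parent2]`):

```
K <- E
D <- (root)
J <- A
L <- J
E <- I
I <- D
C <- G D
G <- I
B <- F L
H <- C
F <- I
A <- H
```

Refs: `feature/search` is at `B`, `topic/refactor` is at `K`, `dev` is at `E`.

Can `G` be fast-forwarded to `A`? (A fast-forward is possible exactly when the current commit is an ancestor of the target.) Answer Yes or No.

Yes

A fast-forward from G to A is possible iff G is an ancestor of A.
Ancestors of A: {A, C, D, G, H, I}.
G is among them, so fast-forward is possible.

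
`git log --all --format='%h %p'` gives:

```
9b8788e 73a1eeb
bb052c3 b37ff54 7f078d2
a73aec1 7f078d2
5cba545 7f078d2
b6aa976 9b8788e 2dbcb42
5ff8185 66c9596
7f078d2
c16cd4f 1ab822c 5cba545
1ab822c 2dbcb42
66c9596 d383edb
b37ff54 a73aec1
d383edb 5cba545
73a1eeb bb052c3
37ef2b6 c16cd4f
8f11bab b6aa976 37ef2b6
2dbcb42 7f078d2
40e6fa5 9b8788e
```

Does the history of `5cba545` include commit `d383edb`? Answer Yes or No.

Ancestors of 5cba545: {5cba545, 7f078d2}.
d383edb is not in that set, so it is not an ancestor of 5cba545.

No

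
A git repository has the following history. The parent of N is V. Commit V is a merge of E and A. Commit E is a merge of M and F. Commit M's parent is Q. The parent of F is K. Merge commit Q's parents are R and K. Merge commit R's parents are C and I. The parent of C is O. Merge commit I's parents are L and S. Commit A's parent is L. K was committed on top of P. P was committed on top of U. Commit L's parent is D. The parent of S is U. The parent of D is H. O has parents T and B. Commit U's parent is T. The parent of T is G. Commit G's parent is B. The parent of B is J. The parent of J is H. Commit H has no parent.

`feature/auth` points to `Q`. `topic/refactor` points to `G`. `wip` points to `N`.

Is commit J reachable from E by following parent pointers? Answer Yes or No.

Yes

Ancestors of E (commits reachable by following parents): {B, C, D, E, F, G, H, I, J, K, L, M, O, P, Q, R, S, T, U}.
J is in that set, so it is an ancestor of E.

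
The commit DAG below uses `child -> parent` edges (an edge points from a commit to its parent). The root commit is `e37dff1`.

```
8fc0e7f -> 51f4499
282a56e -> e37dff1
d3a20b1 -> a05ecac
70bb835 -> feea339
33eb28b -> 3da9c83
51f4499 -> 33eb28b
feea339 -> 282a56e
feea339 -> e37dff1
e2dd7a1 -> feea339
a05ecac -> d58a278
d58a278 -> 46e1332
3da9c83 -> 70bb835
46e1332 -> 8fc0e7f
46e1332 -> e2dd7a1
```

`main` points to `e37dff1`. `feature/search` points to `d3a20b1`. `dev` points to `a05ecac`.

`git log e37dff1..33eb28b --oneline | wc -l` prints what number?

Reachable from 33eb28b: {282a56e, 33eb28b, 3da9c83, 70bb835, e37dff1, feea339}.
Reachable from e37dff1: {e37dff1}.
In 33eb28b's history but not e37dff1's: {282a56e, 33eb28b, 3da9c83, 70bb835, feea339} — 5 commits.

5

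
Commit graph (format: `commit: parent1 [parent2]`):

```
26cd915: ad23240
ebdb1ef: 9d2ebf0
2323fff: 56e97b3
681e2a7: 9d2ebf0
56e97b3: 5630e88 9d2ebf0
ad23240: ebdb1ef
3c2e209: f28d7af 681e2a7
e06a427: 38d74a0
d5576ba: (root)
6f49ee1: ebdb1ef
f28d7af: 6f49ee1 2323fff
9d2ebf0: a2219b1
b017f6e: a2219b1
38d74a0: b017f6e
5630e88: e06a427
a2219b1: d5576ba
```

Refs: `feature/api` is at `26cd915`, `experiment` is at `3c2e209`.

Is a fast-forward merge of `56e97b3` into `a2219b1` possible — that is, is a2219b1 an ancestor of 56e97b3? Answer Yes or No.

Yes

A fast-forward from a2219b1 to 56e97b3 is possible iff a2219b1 is an ancestor of 56e97b3.
Ancestors of 56e97b3: {38d74a0, 5630e88, 56e97b3, 9d2ebf0, a2219b1, b017f6e, d5576ba, e06a427}.
a2219b1 is among them, so fast-forward is possible.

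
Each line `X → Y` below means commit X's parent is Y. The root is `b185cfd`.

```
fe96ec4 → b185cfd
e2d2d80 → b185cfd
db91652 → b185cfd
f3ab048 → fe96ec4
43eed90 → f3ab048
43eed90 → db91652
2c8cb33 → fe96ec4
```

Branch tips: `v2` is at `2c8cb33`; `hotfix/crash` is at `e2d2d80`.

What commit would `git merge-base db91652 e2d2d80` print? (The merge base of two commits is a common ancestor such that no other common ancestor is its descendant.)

b185cfd

Ancestors of db91652: {b185cfd, db91652}.
Ancestors of e2d2d80: {b185cfd, e2d2d80}.
Common ancestors: {b185cfd}.
The only common ancestor is b185cfd, so it is the merge base.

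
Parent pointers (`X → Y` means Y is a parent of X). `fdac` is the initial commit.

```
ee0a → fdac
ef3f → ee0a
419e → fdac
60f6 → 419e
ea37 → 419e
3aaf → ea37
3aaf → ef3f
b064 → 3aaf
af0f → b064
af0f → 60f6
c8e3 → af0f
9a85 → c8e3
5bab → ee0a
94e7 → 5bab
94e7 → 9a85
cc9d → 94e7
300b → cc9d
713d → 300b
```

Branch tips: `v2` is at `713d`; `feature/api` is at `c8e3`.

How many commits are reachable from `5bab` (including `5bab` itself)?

Walking parent pointers from 5bab: reachable set = {5bab, ee0a, fdac}.
That is 3 commits.

3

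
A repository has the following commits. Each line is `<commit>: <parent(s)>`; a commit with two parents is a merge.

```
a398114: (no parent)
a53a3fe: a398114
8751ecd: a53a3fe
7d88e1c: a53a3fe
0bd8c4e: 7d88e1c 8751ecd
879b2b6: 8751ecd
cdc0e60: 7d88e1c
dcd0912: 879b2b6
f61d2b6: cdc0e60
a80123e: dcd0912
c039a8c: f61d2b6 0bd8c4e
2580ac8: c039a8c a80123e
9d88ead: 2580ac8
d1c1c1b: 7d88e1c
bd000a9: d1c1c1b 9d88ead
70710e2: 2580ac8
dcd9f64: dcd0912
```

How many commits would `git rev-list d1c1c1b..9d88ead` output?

10

Reachable from 9d88ead: {0bd8c4e, 2580ac8, 7d88e1c, 8751ecd, 879b2b6, 9d88ead, a398114, a53a3fe, a80123e, c039a8c, cdc0e60, dcd0912, f61d2b6}.
Reachable from d1c1c1b: {7d88e1c, a398114, a53a3fe, d1c1c1b}.
In 9d88ead's history but not d1c1c1b's: {0bd8c4e, 2580ac8, 8751ecd, 879b2b6, 9d88ead, a80123e, c039a8c, cdc0e60, dcd0912, f61d2b6} — 10 commits.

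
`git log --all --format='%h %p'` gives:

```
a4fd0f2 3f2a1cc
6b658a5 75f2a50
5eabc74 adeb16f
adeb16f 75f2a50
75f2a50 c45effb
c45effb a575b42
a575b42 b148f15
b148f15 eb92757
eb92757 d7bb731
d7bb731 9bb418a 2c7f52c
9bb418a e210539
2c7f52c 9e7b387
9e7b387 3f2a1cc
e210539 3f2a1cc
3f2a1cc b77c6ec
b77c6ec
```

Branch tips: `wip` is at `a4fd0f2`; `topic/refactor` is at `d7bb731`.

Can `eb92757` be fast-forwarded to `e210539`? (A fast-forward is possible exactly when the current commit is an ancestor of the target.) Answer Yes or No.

No

A fast-forward from eb92757 to e210539 is possible iff eb92757 is an ancestor of e210539.
Ancestors of e210539: {3f2a1cc, b77c6ec, e210539}.
eb92757 is not among them, so fast-forward is not possible.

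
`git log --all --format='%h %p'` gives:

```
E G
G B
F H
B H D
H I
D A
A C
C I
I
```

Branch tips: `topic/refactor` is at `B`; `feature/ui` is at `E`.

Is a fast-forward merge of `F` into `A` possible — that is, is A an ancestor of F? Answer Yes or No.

No

A fast-forward from A to F is possible iff A is an ancestor of F.
Ancestors of F: {F, H, I}.
A is not among them, so fast-forward is not possible.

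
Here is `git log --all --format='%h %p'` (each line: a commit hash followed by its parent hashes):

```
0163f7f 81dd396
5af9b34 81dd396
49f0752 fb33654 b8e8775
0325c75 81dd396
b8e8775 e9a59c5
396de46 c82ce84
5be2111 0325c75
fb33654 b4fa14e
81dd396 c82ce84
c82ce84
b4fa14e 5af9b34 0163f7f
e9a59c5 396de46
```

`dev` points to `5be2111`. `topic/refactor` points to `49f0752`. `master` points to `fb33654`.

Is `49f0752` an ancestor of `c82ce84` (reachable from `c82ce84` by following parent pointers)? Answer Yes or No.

No

Ancestors of c82ce84: {c82ce84}.
49f0752 is not in that set, so it is not an ancestor of c82ce84.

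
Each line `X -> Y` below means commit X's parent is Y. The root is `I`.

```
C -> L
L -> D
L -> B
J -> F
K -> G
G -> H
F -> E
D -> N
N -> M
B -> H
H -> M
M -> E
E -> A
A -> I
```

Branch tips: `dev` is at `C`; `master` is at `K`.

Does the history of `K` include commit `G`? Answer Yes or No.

Ancestors of K (commits reachable by following parents): {A, E, G, H, I, K, M}.
G is in that set, so it is an ancestor of K.

Yes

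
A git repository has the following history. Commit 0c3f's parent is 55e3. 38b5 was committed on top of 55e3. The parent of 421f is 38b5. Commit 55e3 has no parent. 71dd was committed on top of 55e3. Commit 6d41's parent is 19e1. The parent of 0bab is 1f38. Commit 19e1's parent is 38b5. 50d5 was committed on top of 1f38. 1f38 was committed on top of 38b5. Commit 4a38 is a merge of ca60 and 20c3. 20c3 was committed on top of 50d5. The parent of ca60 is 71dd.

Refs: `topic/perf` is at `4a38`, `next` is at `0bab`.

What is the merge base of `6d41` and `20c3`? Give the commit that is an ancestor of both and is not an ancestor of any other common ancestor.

Ancestors of 6d41: {19e1, 38b5, 55e3, 6d41}.
Ancestors of 20c3: {1f38, 20c3, 38b5, 50d5, 55e3}.
Common ancestors: {38b5, 55e3}.
Among these, 38b5 is not an ancestor of any other common ancestor — it is the merge base.

38b5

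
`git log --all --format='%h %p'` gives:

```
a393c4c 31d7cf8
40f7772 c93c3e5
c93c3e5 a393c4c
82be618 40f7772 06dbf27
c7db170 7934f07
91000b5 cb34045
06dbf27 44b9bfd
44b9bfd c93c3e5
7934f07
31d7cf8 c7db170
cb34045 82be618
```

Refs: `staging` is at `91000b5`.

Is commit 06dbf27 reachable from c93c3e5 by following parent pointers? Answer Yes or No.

No

Ancestors of c93c3e5: {31d7cf8, 7934f07, a393c4c, c7db170, c93c3e5}.
06dbf27 is not in that set, so it is not an ancestor of c93c3e5.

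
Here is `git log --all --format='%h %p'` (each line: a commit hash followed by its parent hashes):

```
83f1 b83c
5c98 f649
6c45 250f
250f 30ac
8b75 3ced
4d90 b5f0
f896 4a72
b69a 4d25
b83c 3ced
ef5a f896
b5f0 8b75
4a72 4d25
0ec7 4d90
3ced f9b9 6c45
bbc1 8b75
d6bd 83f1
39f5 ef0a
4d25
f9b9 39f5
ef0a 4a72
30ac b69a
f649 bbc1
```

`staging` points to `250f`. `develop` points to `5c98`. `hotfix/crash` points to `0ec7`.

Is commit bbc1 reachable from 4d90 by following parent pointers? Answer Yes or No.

Ancestors of 4d90: {250f, 30ac, 39f5, 3ced, 4a72, 4d25, 4d90, 6c45, 8b75, b5f0, b69a, ef0a, f9b9}.
bbc1 is not in that set, so it is not an ancestor of 4d90.

No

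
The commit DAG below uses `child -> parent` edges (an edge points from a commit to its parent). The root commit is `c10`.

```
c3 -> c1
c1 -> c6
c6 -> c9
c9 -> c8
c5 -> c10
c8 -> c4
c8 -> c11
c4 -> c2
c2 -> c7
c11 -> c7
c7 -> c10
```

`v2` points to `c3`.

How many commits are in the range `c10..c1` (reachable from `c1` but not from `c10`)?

Reachable from c1: {c1, c10, c11, c2, c4, c6, c7, c8, c9}.
Reachable from c10: {c10}.
In c1's history but not c10's: {c1, c11, c2, c4, c6, c7, c8, c9} — 8 commits.

8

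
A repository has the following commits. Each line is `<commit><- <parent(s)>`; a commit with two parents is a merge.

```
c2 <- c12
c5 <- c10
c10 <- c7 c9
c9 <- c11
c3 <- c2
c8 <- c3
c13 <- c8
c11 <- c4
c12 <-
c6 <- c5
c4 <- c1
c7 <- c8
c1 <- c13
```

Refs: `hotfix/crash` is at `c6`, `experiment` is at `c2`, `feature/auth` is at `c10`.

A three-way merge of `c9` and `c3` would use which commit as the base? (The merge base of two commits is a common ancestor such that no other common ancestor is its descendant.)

Ancestors of c9: {c1, c11, c12, c13, c2, c3, c4, c8, c9}.
Ancestors of c3: {c12, c2, c3}.
Common ancestors: {c12, c2, c3}.
Among these, c3 is not an ancestor of any other common ancestor — it is the merge base.

c3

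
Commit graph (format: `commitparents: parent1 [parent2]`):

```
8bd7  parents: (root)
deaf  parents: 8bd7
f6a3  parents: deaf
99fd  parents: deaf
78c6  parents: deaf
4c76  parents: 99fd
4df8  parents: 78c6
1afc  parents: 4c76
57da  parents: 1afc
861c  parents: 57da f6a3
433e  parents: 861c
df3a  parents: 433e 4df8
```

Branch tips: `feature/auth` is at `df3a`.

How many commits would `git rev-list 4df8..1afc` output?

Reachable from 1afc: {1afc, 4c76, 8bd7, 99fd, deaf}.
Reachable from 4df8: {4df8, 78c6, 8bd7, deaf}.
In 1afc's history but not 4df8's: {1afc, 4c76, 99fd} — 3 commits.

3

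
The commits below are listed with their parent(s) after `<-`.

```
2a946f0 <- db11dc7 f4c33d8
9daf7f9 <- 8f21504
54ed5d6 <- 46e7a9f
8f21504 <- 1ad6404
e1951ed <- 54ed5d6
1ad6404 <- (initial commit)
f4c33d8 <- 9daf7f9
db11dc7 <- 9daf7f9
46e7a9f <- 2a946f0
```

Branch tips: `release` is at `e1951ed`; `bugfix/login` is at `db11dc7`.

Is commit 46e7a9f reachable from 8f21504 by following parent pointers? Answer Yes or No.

No

Ancestors of 8f21504: {1ad6404, 8f21504}.
46e7a9f is not in that set, so it is not an ancestor of 8f21504.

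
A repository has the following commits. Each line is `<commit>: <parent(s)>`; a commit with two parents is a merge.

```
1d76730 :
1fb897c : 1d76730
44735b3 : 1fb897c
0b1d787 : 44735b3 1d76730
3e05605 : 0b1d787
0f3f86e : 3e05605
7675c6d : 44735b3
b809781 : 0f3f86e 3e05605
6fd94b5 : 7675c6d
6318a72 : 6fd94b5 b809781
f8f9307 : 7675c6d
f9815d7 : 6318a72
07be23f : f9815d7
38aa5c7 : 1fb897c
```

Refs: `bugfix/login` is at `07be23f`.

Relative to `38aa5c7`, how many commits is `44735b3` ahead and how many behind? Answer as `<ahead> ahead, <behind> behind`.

1 ahead, 1 behind

Reachable from 44735b3: {1d76730, 1fb897c, 44735b3}.
Reachable from 38aa5c7: {1d76730, 1fb897c, 38aa5c7}.
Only in 44735b3's history (ahead): {44735b3} — 1.
Only in 38aa5c7's history (behind): {38aa5c7} — 1.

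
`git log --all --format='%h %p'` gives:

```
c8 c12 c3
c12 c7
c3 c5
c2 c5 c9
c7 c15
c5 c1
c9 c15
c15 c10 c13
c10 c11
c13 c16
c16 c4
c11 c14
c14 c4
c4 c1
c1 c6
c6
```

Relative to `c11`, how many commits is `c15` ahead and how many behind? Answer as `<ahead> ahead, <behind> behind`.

Reachable from c15: {c1, c10, c11, c13, c14, c15, c16, c4, c6}.
Reachable from c11: {c1, c11, c14, c4, c6}.
Only in c15's history (ahead): {c10, c13, c15, c16} — 4.
Only in c11's history (behind): {} — 0.

4 ahead, 0 behind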